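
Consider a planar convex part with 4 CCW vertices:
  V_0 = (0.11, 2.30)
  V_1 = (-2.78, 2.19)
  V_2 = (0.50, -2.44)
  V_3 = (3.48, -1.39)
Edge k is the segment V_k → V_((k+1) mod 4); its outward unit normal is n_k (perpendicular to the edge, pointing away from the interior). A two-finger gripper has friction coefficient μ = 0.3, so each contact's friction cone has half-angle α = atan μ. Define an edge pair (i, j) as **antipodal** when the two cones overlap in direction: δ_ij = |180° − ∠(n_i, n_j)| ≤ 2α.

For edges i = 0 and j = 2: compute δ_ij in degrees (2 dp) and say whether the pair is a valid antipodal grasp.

α = atan 0.3 = 16.70°;  2α = 33.40°
edge 0: e_0 = (-2.89, -0.11);  n_0 = (-0.0380, +0.9993)
edge 2: e_2 = (+2.98, +1.05);  n_2 = (+0.3323, -0.9432)
∠(n_0, n_2) = 162.77°
δ = |180° − 162.77°| = 17.23°
17.23° ≤ 2α = 33.40°  →  valid

δ = 17.23°, valid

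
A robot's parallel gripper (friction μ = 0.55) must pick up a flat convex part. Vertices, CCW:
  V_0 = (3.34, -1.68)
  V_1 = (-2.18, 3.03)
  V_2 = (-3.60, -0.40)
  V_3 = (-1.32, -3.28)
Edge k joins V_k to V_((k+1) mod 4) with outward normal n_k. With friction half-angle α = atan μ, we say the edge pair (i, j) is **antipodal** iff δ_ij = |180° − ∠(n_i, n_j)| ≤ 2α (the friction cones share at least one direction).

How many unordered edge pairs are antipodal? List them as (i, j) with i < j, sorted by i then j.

count = 2; pairs: (0,2), (1,3)

α = atan 0.55 = 28.81°;  2α = 57.62°
n_0 = (+0.6491, +0.7607)
n_1 = (-0.9240, +0.3825)
n_2 = (-0.7840, -0.6207)
n_3 = (+0.3247, -0.9458)
  (0,1): δ = 72.02°  ·
  (0,2): δ = 11.16°  ✓
  (0,3): δ = 59.42°  ·
  (1,2): δ = 119.14°  ·
  (1,3): δ = 48.56°  ✓
  (2,3): δ = 109.42°  ·
antipodal pairs: 2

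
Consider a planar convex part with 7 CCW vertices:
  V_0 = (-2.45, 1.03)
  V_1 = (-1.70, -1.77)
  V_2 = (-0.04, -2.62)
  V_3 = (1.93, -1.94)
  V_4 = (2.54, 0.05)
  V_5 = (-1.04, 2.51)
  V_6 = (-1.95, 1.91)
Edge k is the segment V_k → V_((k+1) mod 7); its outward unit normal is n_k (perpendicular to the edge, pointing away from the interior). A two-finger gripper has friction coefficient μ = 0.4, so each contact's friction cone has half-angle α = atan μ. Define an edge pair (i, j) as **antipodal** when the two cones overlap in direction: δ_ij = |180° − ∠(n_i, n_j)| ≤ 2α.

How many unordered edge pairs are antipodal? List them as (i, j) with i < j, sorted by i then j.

α = atan 0.4 = 21.80°;  2α = 43.60°
n_0 = (-0.9659, -0.2587)
n_1 = (-0.4558, -0.8901)
n_2 = (+0.3263, -0.9453)
n_3 = (+0.9561, -0.2931)
n_4 = (+0.5663, +0.8242)
n_5 = (-0.5505, +0.8349)
n_6 = (-0.8695, +0.4940)
  (0,1): δ = 132.11°  ·
  (0,2): δ = 85.95°  ·
  (0,3): δ = 32.04°  ✓
  (0,4): δ = 40.51°  ✓
  (0,5): δ = 108.40°  ·
  (0,6): δ = 135.40°  ·
  (1,2): δ = 133.84°  ·
  (1,3): δ = 79.93°  ·
  (1,4): δ = 7.38°  ✓
  (1,5): δ = 60.51°  ·
  (1,6): δ = 87.51°  ·
  (2,3): δ = 126.09°  ·
  (2,4): δ = 53.54°  ·
  (2,5): δ = 14.35°  ✓
  (2,6): δ = 41.35°  ✓
  (3,4): δ = 107.45°  ·
  (3,5): δ = 39.56°  ✓
  (3,6): δ = 12.56°  ✓
  (4,5): δ = 112.11°  ·
  (4,6): δ = 85.11°  ·
  (5,6): δ = 153.00°  ·
antipodal pairs: 7

count = 7; pairs: (0,3), (0,4), (1,4), (2,5), (2,6), (3,5), (3,6)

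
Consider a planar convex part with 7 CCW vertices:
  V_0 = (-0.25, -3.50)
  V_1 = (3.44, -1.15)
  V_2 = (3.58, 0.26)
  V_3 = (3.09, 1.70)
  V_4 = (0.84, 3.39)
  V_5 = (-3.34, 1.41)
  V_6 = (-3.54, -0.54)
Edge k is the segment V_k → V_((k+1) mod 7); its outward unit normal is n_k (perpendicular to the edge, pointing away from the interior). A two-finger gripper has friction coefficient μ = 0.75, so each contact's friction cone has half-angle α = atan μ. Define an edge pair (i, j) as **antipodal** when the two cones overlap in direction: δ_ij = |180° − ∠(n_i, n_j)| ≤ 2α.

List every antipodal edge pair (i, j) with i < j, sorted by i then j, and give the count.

α = atan 0.75 = 36.87°;  2α = 73.74°
n_0 = (+0.5372, -0.8435)
n_1 = (+0.9951, -0.0988)
n_2 = (+0.9467, +0.3221)
n_3 = (+0.6006, +0.7996)
n_4 = (-0.4281, +0.9037)
n_5 = (-0.9948, +0.1020)
n_6 = (-0.6688, -0.7434)
  (0,1): δ = 128.16°  ·
  (0,2): δ = 103.70°  ·
  (0,3): δ = 69.40°  ✓
  (0,4): δ = 7.15°  ✓
  (0,5): δ = 51.65°  ✓
  (0,6): δ = 105.53°  ·
  (1,2): δ = 155.54°  ·
  (1,3): δ = 121.24°  ·
  (1,4): δ = 58.98°  ✓
  (1,5): δ = 0.19°  ✓
  (1,6): δ = 53.69°  ✓
  (2,3): δ = 145.70°  ·
  (2,4): δ = 83.45°  ·
  (2,5): δ = 24.65°  ✓
  (2,6): δ = 29.23°  ✓
  (3,4): δ = 117.74°  ·
  (3,5): δ = 58.95°  ✓
  (3,6): δ = 5.07°  ✓
  (4,5): δ = 121.20°  ·
  (4,6): δ = 67.32°  ✓
  (5,6): δ = 126.12°  ·
antipodal pairs: 11

count = 11; pairs: (0,3), (0,4), (0,5), (1,4), (1,5), (1,6), (2,5), (2,6), (3,5), (3,6), (4,6)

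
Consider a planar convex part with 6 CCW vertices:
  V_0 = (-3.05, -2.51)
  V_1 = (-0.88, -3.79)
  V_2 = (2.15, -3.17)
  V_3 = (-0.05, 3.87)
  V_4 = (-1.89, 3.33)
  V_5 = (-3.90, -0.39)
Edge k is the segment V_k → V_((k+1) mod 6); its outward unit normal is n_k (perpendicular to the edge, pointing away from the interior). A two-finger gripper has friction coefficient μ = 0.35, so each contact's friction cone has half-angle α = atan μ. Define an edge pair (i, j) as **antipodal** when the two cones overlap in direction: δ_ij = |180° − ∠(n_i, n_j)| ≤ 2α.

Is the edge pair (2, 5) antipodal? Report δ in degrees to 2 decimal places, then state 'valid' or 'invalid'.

α = atan 0.35 = 19.29°;  2α = 38.58°
edge 2: e_2 = (-2.20, +7.04);  n_2 = (+0.9545, +0.2983)
edge 5: e_5 = (+0.85, -2.12);  n_5 = (-0.9282, -0.3721)
∠(n_2, n_5) = 175.51°
δ = |180° − 175.51°| = 4.49°
4.49° ≤ 2α = 38.58°  →  valid

δ = 4.49°, valid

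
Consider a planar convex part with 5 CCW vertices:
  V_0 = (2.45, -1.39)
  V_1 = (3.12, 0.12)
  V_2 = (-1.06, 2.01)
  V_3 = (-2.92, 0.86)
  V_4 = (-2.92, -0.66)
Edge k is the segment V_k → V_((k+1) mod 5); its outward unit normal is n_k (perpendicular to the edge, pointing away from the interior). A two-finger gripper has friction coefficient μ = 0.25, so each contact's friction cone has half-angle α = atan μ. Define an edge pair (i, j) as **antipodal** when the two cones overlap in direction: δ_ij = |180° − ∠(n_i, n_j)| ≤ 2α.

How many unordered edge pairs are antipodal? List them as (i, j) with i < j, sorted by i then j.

α = atan 0.25 = 14.04°;  2α = 28.07°
n_0 = (+0.9141, -0.4056)
n_1 = (+0.4120, +0.9112)
n_2 = (-0.5259, +0.8506)
n_3 = (-1.0000, -0.0000)
n_4 = (-0.1347, -0.9909)
  (0,1): δ = 90.40°  ·
  (0,2): δ = 34.35°  ·
  (0,3): δ = 23.93°  ✓
  (0,4): δ = 106.19°  ·
  (1,2): δ = 123.94°  ·
  (1,3): δ = 65.67°  ·
  (1,4): δ = 16.59°  ✓
  (2,3): δ = 121.73°  ·
  (2,4): δ = 39.47°  ·
  (3,4): δ = 97.74°  ·
antipodal pairs: 2

count = 2; pairs: (0,3), (1,4)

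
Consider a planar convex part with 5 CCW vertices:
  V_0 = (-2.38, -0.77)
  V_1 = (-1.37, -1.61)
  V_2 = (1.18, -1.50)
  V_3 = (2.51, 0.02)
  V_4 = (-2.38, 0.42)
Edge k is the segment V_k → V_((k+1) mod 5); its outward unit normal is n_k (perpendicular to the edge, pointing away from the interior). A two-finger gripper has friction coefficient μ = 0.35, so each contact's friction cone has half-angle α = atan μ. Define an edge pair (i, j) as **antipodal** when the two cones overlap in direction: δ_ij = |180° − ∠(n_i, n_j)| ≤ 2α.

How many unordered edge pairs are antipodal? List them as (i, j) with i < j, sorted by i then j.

α = atan 0.35 = 19.29°;  2α = 38.58°
n_0 = (-0.6394, -0.7688)
n_1 = (+0.0431, -0.9991)
n_2 = (+0.7526, -0.6585)
n_3 = (+0.0815, +0.9967)
n_4 = (-1.0000, -0.0000)
  (0,1): δ = 137.78°  ·
  (0,2): δ = 91.44°  ·
  (0,3): δ = 35.07°  ✓
  (0,4): δ = 129.75°  ·
  (1,2): δ = 133.66°  ·
  (1,3): δ = 7.15°  ✓
  (1,4): δ = 87.53°  ·
  (2,3): δ = 53.49°  ·
  (2,4): δ = 41.19°  ·
  (3,4): δ = 85.32°  ·
antipodal pairs: 2

count = 2; pairs: (0,3), (1,3)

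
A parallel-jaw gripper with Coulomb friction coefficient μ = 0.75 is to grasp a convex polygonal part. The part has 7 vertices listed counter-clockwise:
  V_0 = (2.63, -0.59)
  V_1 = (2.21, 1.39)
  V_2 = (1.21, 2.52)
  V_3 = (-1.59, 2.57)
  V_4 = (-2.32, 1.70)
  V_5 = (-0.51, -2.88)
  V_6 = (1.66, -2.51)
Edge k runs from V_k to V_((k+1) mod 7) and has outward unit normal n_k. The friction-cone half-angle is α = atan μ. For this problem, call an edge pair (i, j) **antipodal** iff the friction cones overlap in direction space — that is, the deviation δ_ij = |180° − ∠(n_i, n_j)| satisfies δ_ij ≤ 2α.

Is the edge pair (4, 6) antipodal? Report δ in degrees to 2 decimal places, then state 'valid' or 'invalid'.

δ = 48.37°, valid

α = atan 0.75 = 36.87°;  2α = 73.74°
edge 4: e_4 = (+1.81, -4.58);  n_4 = (-0.9300, -0.3675)
edge 6: e_6 = (+0.97, +1.92);  n_6 = (+0.8926, -0.4509)
∠(n_4, n_6) = 131.63°
δ = |180° − 131.63°| = 48.37°
48.37° ≤ 2α = 73.74°  →  valid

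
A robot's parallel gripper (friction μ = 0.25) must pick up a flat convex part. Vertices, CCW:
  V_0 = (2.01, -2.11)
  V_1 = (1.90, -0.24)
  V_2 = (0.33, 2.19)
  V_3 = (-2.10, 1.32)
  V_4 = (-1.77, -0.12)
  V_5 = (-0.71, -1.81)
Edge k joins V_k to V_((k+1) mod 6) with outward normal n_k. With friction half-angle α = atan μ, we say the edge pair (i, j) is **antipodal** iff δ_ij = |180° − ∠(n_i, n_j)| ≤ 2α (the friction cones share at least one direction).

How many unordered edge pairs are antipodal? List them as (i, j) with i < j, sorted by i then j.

count = 4; pairs: (0,3), (1,3), (1,4), (2,5)

α = atan 0.25 = 14.04°;  2α = 28.07°
n_0 = (+0.9983, +0.0587)
n_1 = (+0.8399, +0.5427)
n_2 = (-0.3371, +0.9415)
n_3 = (-0.9747, -0.2234)
n_4 = (-0.8472, -0.5314)
n_5 = (-0.1096, -0.9940)
  (0,1): δ = 150.50°  ·
  (0,2): δ = 73.67°  ·
  (0,3): δ = 9.54°  ✓
  (0,4): δ = 28.73°  ·
  (0,5): δ = 80.34°  ·
  (1,2): δ = 103.17°  ·
  (1,3): δ = 19.96°  ✓
  (1,4): δ = 0.77°  ✓
  (1,5): δ = 50.84°  ·
  (2,3): δ = 96.79°  ·
  (2,4): δ = 77.60°  ·
  (2,5): δ = 25.99°  ✓
  (3,4): δ = 160.81°  ·
  (3,5): δ = 109.20°  ·
  (4,5): δ = 128.39°  ·
antipodal pairs: 4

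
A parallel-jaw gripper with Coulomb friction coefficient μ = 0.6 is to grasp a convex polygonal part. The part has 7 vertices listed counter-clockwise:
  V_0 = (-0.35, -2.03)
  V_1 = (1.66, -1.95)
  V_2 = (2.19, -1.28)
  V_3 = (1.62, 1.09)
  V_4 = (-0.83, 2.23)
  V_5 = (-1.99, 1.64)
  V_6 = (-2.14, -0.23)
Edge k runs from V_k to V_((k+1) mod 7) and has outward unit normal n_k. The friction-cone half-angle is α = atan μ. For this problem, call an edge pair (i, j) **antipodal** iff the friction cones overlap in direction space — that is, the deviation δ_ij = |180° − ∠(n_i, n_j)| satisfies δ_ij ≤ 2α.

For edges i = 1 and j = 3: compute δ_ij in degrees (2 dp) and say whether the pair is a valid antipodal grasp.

α = atan 0.6 = 30.96°;  2α = 61.93°
edge 1: e_1 = (+0.53, +0.67);  n_1 = (+0.7843, -0.6204)
edge 3: e_3 = (-2.45, +1.14);  n_3 = (+0.4219, +0.9067)
∠(n_1, n_3) = 103.39°
δ = |180° − 103.39°| = 76.61°
76.61° > 2α = 61.93°  →  invalid

δ = 76.61°, invalid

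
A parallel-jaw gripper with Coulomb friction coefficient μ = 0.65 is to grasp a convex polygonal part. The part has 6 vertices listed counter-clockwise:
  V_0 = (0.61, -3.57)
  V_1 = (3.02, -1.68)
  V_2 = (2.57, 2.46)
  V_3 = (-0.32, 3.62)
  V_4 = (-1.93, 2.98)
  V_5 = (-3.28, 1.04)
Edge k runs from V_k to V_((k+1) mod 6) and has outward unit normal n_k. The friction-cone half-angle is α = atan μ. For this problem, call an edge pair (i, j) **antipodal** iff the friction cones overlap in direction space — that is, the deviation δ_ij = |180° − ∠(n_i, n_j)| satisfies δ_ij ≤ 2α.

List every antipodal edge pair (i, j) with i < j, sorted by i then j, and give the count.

count = 6; pairs: (0,2), (0,3), (0,4), (1,4), (1,5), (2,5)

α = atan 0.65 = 33.02°;  2α = 66.05°
n_0 = (+0.6171, -0.7869)
n_1 = (+0.9941, +0.1081)
n_2 = (+0.3725, +0.9280)
n_3 = (-0.3694, +0.9293)
n_4 = (-0.8208, +0.5712)
n_5 = (-0.7643, -0.6449)
  (0,1): δ = 121.90°  ·
  (0,2): δ = 59.97°  ✓
  (0,3): δ = 16.43°  ✓
  (0,4): δ = 17.06°  ✓
  (0,5): δ = 92.05°  ·
  (1,2): δ = 118.07°  ·
  (1,3): δ = 74.52°  ·
  (1,4): δ = 41.04°  ✓
  (1,5): δ = 33.95°  ✓
  (2,3): δ = 136.45°  ·
  (2,4): δ = 102.96°  ·
  (2,5): δ = 27.97°  ✓
  (3,4): δ = 146.51°  ·
  (3,5): δ = 71.52°  ·
  (4,5): δ = 105.01°  ·
antipodal pairs: 6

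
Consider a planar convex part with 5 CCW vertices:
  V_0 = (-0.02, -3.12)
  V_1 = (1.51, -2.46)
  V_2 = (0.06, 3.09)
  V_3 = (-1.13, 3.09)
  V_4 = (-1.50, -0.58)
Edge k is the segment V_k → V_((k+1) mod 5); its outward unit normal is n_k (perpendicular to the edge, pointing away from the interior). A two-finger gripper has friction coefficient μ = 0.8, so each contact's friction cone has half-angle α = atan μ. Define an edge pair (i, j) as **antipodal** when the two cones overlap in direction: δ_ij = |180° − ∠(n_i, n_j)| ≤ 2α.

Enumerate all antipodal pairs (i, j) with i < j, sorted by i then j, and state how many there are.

count = 5; pairs: (0,2), (0,3), (1,3), (1,4), (2,4)

α = atan 0.8 = 38.66°;  2α = 77.32°
n_0 = (+0.3961, -0.9182)
n_1 = (+0.9675, +0.2528)
n_2 = (+0.0000, +1.0000)
n_3 = (-0.9950, +0.1003)
n_4 = (-0.8640, -0.5034)
  (0,1): δ = 98.69°  ·
  (0,2): δ = 23.33°  ✓
  (0,3): δ = 60.91°  ✓
  (0,4): δ = 96.89°  ·
  (1,2): δ = 104.64°  ·
  (1,3): δ = 20.40°  ✓
  (1,4): δ = 15.59°  ✓
  (2,3): δ = 95.76°  ·
  (2,4): δ = 59.77°  ✓
  (3,4): δ = 144.01°  ·
antipodal pairs: 5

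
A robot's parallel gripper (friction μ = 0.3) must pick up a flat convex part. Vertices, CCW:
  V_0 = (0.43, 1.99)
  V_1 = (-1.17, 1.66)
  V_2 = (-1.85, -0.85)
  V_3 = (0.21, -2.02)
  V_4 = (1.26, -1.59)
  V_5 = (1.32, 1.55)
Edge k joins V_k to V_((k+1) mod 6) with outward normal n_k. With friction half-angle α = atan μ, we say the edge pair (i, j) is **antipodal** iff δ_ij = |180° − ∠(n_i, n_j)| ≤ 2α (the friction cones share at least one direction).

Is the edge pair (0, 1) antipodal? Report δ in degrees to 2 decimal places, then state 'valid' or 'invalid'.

δ = 116.81°, invalid

α = atan 0.3 = 16.70°;  2α = 33.40°
edge 0: e_0 = (-1.60, -0.33);  n_0 = (-0.2020, +0.9794)
edge 1: e_1 = (-0.68, -2.51);  n_1 = (-0.9652, +0.2615)
∠(n_0, n_1) = 63.19°
δ = |180° − 63.19°| = 116.81°
116.81° > 2α = 33.40°  →  invalid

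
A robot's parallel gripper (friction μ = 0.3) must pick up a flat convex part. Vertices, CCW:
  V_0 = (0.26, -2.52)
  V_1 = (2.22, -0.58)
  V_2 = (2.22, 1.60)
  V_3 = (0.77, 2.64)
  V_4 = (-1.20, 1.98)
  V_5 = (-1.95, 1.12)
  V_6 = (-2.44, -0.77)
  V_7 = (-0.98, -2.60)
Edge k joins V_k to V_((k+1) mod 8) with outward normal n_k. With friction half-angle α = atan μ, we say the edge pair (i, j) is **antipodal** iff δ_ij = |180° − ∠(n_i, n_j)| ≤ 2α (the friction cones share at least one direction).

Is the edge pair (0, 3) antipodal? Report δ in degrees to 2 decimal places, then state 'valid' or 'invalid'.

δ = 26.18°, valid

α = atan 0.3 = 16.70°;  2α = 33.40°
edge 0: e_0 = (+1.96, +1.94);  n_0 = (+0.7035, -0.7107)
edge 3: e_3 = (-1.97, -0.66);  n_3 = (-0.3177, +0.9482)
∠(n_0, n_3) = 153.82°
δ = |180° − 153.82°| = 26.18°
26.18° ≤ 2α = 33.40°  →  valid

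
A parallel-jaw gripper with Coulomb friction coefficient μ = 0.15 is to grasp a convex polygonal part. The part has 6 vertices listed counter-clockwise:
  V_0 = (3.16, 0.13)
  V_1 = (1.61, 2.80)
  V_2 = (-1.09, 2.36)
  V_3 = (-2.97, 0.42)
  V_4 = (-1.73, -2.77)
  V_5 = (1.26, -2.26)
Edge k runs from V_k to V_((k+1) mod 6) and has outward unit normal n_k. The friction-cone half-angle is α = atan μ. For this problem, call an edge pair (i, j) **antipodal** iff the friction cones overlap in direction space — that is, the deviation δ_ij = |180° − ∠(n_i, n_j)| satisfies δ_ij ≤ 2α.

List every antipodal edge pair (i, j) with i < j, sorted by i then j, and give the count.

α = atan 0.15 = 8.53°;  2α = 17.06°
n_0 = (+0.8648, +0.5021)
n_1 = (-0.1608, +0.9870)
n_2 = (-0.7181, +0.6959)
n_3 = (-0.9321, -0.3623)
n_4 = (+0.1681, -0.9858)
n_5 = (+0.7828, -0.6223)
  (0,1): δ = 110.88°  ·
  (0,2): δ = 74.24°  ·
  (0,3): δ = 8.89°  ✓
  (0,4): δ = 69.54°  ·
  (0,5): δ = 111.38°  ·
  (1,2): δ = 143.36°  ·
  (1,3): δ = 78.01°  ·
  (1,4): δ = 0.42°  ✓
  (1,5): δ = 42.26°  ·
  (2,3): δ = 114.66°  ·
  (2,4): δ = 36.22°  ·
  (2,5): δ = 5.62°  ✓
  (3,4): δ = 101.56°  ·
  (3,5): δ = 59.73°  ·
  (4,5): δ = 138.16°  ·
antipodal pairs: 3

count = 3; pairs: (0,3), (1,4), (2,5)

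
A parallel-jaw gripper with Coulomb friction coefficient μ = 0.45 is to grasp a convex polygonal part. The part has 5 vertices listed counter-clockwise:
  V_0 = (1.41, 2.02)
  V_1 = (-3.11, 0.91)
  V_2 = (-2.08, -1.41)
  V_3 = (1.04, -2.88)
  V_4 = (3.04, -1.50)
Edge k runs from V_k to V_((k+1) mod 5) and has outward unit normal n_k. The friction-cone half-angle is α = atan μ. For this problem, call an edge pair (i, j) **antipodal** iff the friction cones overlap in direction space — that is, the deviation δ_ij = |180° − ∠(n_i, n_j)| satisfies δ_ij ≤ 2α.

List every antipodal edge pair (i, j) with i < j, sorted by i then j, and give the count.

count = 4; pairs: (0,2), (0,3), (1,4), (2,4)

α = atan 0.45 = 24.23°;  2α = 48.46°
n_0 = (-0.2385, +0.9711)
n_1 = (-0.9140, -0.4058)
n_2 = (-0.4262, -0.9046)
n_3 = (+0.5679, -0.8231)
n_4 = (+0.9074, +0.4202)
  (0,1): δ = 79.86°  ·
  (0,2): δ = 39.03°  ✓
  (0,3): δ = 20.81°  ✓
  (0,4): δ = 101.05°  ·
  (1,2): δ = 139.17°  ·
  (1,3): δ = 79.33°  ·
  (1,4): δ = 0.91°  ✓
  (2,3): δ = 120.17°  ·
  (2,4): δ = 39.92°  ✓
  (3,4): δ = 99.76°  ·
antipodal pairs: 4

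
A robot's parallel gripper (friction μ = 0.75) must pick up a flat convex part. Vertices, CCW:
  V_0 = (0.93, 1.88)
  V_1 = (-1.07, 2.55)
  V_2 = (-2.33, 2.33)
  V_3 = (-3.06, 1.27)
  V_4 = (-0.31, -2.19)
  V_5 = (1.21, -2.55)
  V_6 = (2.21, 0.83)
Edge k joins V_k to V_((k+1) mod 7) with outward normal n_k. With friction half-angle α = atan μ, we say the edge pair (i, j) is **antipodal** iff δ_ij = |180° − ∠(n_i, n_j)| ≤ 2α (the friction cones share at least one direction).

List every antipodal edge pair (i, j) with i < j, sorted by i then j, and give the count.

count = 10; pairs: (0,3), (0,4), (1,3), (1,4), (1,5), (2,4), (2,5), (3,5), (3,6), (4,6)

α = atan 0.75 = 36.87°;  2α = 73.74°
n_0 = (+0.3176, +0.9482)
n_1 = (-0.1720, +0.9851)
n_2 = (-0.8236, +0.5672)
n_3 = (-0.7829, -0.6222)
n_4 = (-0.2305, -0.9731)
n_5 = (+0.9589, -0.2837)
n_6 = (+0.6342, +0.7731)
  (0,1): δ = 151.57°  ·
  (0,2): δ = 106.03°  ·
  (0,3): δ = 33.00°  ✓
  (0,4): δ = 5.20°  ✓
  (0,5): δ = 92.04°  ·
  (0,6): δ = 159.16°  ·
  (1,2): δ = 134.46°  ·
  (1,3): δ = 61.43°  ✓
  (1,4): δ = 23.23°  ✓
  (1,5): δ = 63.61°  ✓
  (1,6): δ = 130.73°  ·
  (2,3): δ = 106.97°  ·
  (2,4): δ = 68.77°  ✓
  (2,5): δ = 18.07°  ✓
  (2,6): δ = 85.19°  ·
  (3,4): δ = 141.80°  ·
  (3,5): δ = 54.96°  ✓
  (3,6): δ = 12.16°  ✓
  (4,5): δ = 93.16°  ·
  (4,6): δ = 26.04°  ✓
  (5,6): δ = 112.88°  ·
antipodal pairs: 10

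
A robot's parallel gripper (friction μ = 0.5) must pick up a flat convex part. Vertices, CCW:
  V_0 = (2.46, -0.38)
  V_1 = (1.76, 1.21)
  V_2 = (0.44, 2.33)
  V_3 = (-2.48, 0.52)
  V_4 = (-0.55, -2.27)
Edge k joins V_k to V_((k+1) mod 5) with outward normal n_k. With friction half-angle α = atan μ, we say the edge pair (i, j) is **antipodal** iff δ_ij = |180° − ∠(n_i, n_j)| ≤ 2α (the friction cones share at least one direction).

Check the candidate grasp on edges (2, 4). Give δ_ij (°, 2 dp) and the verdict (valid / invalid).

α = atan 0.5 = 26.57°;  2α = 53.13°
edge 2: e_2 = (-2.92, -1.81);  n_2 = (-0.5269, +0.8500)
edge 4: e_4 = (+3.01, +1.89);  n_4 = (+0.5318, -0.8469)
∠(n_2, n_4) = 179.67°
δ = |180° − 179.67°| = 0.33°
0.33° ≤ 2α = 53.13°  →  valid

δ = 0.33°, valid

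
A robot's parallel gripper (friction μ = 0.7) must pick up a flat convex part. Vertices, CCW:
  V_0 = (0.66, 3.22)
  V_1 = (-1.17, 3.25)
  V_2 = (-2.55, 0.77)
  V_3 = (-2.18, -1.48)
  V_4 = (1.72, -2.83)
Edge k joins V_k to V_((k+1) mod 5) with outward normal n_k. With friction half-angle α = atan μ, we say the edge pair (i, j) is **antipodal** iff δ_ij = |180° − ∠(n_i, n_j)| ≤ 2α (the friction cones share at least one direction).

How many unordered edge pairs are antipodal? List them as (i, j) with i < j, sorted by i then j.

α = atan 0.7 = 34.99°;  2α = 69.98°
n_0 = (+0.0164, +0.9999)
n_1 = (-0.8738, +0.4862)
n_2 = (-0.9867, -0.1623)
n_3 = (-0.3271, -0.9450)
n_4 = (+0.9850, +0.1726)
  (0,1): δ = 118.15°  ·
  (0,2): δ = 79.72°  ·
  (0,3): δ = 18.15°  ✓
  (0,4): δ = 100.88°  ·
  (1,2): δ = 141.57°  ·
  (1,3): δ = 80.00°  ·
  (1,4): δ = 39.03°  ✓
  (2,3): δ = 118.43°  ·
  (2,4): δ = 0.60°  ✓
  (3,4): δ = 60.97°  ✓
antipodal pairs: 4

count = 4; pairs: (0,3), (1,4), (2,4), (3,4)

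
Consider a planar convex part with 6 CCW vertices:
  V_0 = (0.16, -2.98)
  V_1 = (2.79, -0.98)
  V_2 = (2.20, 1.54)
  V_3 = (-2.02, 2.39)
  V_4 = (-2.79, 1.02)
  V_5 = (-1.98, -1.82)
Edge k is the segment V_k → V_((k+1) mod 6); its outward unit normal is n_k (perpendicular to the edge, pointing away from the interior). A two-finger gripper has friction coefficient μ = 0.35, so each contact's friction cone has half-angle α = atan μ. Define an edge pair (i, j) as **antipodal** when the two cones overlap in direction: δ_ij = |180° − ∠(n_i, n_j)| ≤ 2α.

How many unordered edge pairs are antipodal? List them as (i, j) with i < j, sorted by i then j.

α = atan 0.35 = 19.29°;  2α = 38.58°
n_0 = (+0.6053, -0.7960)
n_1 = (+0.9737, +0.2280)
n_2 = (+0.1975, +0.9803)
n_3 = (-0.8717, +0.4900)
n_4 = (-0.9617, -0.2743)
n_5 = (-0.4765, -0.8791)
  (0,1): δ = 114.07°  ·
  (0,2): δ = 48.64°  ·
  (0,3): δ = 23.41°  ✓
  (0,4): δ = 68.67°  ·
  (0,5): δ = 114.29°  ·
  (1,2): δ = 114.57°  ·
  (1,3): δ = 42.52°  ·
  (1,4): δ = 2.74°  ✓
  (1,5): δ = 48.36°  ·
  (2,3): δ = 107.95°  ·
  (2,4): δ = 62.69°  ·
  (2,5): δ = 17.07°  ✓
  (3,4): δ = 134.74°  ·
  (3,5): δ = 89.12°  ·
  (4,5): δ = 134.38°  ·
antipodal pairs: 3

count = 3; pairs: (0,3), (1,4), (2,5)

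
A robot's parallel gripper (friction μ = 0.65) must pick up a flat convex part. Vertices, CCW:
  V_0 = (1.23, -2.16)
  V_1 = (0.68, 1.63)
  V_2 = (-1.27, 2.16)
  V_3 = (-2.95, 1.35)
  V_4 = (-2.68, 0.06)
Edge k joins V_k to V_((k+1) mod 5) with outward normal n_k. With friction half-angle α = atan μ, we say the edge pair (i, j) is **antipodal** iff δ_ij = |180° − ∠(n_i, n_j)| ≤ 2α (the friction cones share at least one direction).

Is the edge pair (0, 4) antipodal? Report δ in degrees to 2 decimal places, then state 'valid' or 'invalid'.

δ = 52.16°, valid

α = atan 0.65 = 33.02°;  2α = 66.05°
edge 0: e_0 = (-0.55, +3.79);  n_0 = (+0.9896, +0.1436)
edge 4: e_4 = (+3.91, -2.22);  n_4 = (-0.4937, -0.8696)
∠(n_0, n_4) = 127.84°
δ = |180° − 127.84°| = 52.16°
52.16° ≤ 2α = 66.05°  →  valid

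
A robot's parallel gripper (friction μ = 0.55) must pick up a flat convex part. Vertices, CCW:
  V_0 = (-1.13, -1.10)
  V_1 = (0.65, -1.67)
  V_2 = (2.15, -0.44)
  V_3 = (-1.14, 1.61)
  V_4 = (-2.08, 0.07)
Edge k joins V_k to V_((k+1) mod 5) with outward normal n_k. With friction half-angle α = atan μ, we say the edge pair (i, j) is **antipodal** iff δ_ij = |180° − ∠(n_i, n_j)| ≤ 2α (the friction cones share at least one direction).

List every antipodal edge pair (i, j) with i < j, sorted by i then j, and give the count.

α = atan 0.55 = 28.81°;  2α = 57.62°
n_0 = (-0.3050, -0.9524)
n_1 = (+0.6341, -0.7733)
n_2 = (+0.5288, +0.8487)
n_3 = (-0.8536, +0.5210)
n_4 = (-0.7763, -0.6303)
  (0,1): δ = 122.89°  ·
  (0,2): δ = 14.17°  ✓
  (0,3): δ = 76.36°  ·
  (0,4): δ = 146.83°  ·
  (1,2): δ = 71.28°  ·
  (1,3): δ = 19.25°  ✓
  (1,4): δ = 89.72°  ·
  (2,3): δ = 89.47°  ·
  (2,4): δ = 19.00°  ✓
  (3,4): δ = 109.53°  ·
antipodal pairs: 3

count = 3; pairs: (0,2), (1,3), (2,4)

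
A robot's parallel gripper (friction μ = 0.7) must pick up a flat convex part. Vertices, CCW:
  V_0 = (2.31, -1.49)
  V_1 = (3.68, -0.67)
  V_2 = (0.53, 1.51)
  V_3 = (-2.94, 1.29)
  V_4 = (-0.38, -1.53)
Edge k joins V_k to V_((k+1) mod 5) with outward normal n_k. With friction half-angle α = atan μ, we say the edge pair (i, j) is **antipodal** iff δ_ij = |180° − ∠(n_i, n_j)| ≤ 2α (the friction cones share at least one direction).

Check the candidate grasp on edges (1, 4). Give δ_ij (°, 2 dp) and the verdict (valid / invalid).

α = atan 0.7 = 34.99°;  2α = 69.98°
edge 1: e_1 = (-3.15, +2.18);  n_1 = (+0.5691, +0.8223)
edge 4: e_4 = (+2.69, +0.04);  n_4 = (+0.0149, -0.9999)
∠(n_1, n_4) = 144.46°
δ = |180° − 144.46°| = 35.54°
35.54° ≤ 2α = 69.98°  →  valid

δ = 35.54°, valid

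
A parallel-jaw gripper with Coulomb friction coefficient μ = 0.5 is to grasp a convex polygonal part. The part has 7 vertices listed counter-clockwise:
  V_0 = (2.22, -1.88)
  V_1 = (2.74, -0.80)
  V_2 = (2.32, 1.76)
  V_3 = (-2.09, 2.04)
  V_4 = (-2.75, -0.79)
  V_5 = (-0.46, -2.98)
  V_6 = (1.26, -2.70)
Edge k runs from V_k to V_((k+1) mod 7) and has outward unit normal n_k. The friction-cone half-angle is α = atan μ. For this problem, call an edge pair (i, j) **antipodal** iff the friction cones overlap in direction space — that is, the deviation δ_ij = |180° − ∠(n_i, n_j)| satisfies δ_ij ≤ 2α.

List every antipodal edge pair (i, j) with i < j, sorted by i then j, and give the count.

count = 7; pairs: (0,3), (1,3), (1,4), (2,4), (2,5), (2,6), (3,6)

α = atan 0.5 = 26.57°;  2α = 53.13°
n_0 = (+0.9010, -0.4338)
n_1 = (+0.9868, +0.1619)
n_2 = (+0.0634, +0.9980)
n_3 = (-0.9739, +0.2271)
n_4 = (-0.6912, -0.7227)
n_5 = (+0.1607, -0.9870)
n_6 = (+0.6495, -0.7604)
  (0,1): δ = 144.97°  ·
  (0,2): δ = 67.92°  ·
  (0,3): δ = 12.58°  ✓
  (0,4): δ = 71.99°  ·
  (0,5): δ = 124.96°  ·
  (0,6): δ = 156.21°  ·
  (1,2): δ = 102.95°  ·
  (1,3): δ = 22.44°  ✓
  (1,4): δ = 36.96°  ✓
  (1,5): δ = 89.93°  ·
  (1,6): δ = 121.19°  ·
  (2,3): δ = 99.49°  ·
  (2,4): δ = 40.09°  ✓
  (2,5): δ = 12.88°  ✓
  (2,6): δ = 44.14°  ✓
  (3,4): δ = 120.59°  ·
  (3,5): δ = 67.63°  ·
  (3,6): δ = 36.37°  ✓
  (4,5): δ = 127.03°  ·
  (4,6): δ = 95.78°  ·
  (5,6): δ = 148.74°  ·
antipodal pairs: 7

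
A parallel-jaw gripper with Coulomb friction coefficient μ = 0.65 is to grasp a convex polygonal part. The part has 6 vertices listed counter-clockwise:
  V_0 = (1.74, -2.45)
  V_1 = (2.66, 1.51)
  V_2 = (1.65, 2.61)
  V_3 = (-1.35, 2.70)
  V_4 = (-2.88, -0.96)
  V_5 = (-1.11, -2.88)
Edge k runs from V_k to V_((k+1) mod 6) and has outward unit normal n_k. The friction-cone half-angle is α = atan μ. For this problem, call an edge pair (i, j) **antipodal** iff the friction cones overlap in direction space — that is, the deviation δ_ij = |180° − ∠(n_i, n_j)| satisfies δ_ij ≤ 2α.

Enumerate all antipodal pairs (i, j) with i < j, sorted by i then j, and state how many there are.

count = 8; pairs: (0,3), (0,4), (1,3), (1,4), (1,5), (2,4), (2,5), (3,5)

α = atan 0.65 = 33.02°;  2α = 66.05°
n_0 = (+0.9741, -0.2263)
n_1 = (+0.7366, +0.6763)
n_2 = (+0.0300, +0.9996)
n_3 = (-0.9226, +0.3857)
n_4 = (-0.7352, -0.6778)
n_5 = (+0.1492, -0.9888)
  (0,1): δ = 124.36°  ·
  (0,2): δ = 78.64°  ·
  (0,3): δ = 9.61°  ✓
  (0,4): δ = 55.75°  ✓
  (0,5): δ = 111.66°  ·
  (1,2): δ = 134.28°  ·
  (1,3): δ = 65.24°  ✓
  (1,4): δ = 0.11°  ✓
  (1,5): δ = 56.02°  ✓
  (2,3): δ = 110.97°  ·
  (2,4): δ = 45.61°  ✓
  (2,5): δ = 10.30°  ✓
  (3,4): δ = 114.64°  ·
  (3,5): δ = 58.73°  ✓
  (4,5): δ = 124.09°  ·
antipodal pairs: 8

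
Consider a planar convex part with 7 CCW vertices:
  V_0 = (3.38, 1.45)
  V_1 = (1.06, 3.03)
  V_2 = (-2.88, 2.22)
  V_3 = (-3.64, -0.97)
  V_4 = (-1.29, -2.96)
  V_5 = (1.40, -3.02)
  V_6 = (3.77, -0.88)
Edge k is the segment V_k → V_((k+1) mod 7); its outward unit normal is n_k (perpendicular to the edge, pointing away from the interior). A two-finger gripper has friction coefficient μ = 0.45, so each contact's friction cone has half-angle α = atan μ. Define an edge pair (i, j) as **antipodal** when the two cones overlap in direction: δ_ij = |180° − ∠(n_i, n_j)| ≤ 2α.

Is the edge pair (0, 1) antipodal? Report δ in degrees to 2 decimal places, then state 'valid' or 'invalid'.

δ = 134.13°, invalid

α = atan 0.45 = 24.23°;  2α = 48.46°
edge 0: e_0 = (-2.32, +1.58);  n_0 = (+0.5629, +0.8265)
edge 1: e_1 = (-3.94, -0.81);  n_1 = (-0.2014, +0.9795)
∠(n_0, n_1) = 45.87°
δ = |180° − 45.87°| = 134.13°
134.13° > 2α = 48.46°  →  invalid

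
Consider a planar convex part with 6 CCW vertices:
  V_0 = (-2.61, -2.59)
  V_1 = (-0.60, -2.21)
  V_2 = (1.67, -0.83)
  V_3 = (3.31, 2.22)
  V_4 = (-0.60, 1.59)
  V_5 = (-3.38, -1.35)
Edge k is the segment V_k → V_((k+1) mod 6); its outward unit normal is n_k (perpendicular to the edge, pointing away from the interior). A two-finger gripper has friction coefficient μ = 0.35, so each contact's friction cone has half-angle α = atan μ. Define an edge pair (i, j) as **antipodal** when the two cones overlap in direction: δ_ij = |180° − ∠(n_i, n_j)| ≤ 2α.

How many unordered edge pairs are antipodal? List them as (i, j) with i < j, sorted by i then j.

count = 5; pairs: (0,3), (0,4), (1,3), (1,4), (2,4)

α = atan 0.35 = 19.29°;  2α = 38.58°
n_0 = (+0.1858, -0.9826)
n_1 = (+0.5195, -0.8545)
n_2 = (+0.8807, -0.4736)
n_3 = (-0.1591, +0.9873)
n_4 = (-0.7266, +0.6871)
n_5 = (-0.8495, -0.5275)
  (0,1): δ = 159.41°  ·
  (0,2): δ = 128.97°  ·
  (0,3): δ = 1.55°  ✓
  (0,4): δ = 35.90°  ✓
  (0,5): δ = 111.13°  ·
  (1,2): δ = 149.56°  ·
  (1,3): δ = 22.14°  ✓
  (1,4): δ = 15.31°  ✓
  (1,5): δ = 90.54°  ·
  (2,3): δ = 52.58°  ·
  (2,4): δ = 15.13°  ✓
  (2,5): δ = 60.11°  ·
  (3,4): δ = 142.55°  ·
  (3,5): δ = 67.31°  ·
  (4,5): δ = 104.76°  ·
antipodal pairs: 5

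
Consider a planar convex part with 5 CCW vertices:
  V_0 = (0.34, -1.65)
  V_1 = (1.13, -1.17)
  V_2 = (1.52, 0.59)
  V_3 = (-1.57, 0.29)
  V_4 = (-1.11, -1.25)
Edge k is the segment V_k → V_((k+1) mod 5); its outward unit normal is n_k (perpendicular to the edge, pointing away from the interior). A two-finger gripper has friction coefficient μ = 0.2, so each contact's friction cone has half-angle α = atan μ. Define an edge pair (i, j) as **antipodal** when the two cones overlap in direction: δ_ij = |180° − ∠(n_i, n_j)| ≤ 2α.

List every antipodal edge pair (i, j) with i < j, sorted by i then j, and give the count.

count = 1; pairs: (2,4)

α = atan 0.2 = 11.31°;  2α = 22.62°
n_0 = (+0.5193, -0.8546)
n_1 = (+0.9763, -0.2163)
n_2 = (-0.0966, +0.9953)
n_3 = (-0.9582, -0.2862)
n_4 = (-0.2659, -0.9640)
  (0,1): δ = 133.78°  ·
  (0,2): δ = 25.74°  ·
  (0,3): δ = 75.35°  ·
  (0,4): δ = 133.30°  ·
  (1,2): δ = 71.96°  ·
  (1,3): δ = 29.13°  ·
  (1,4): δ = 87.07°  ·
  (2,3): δ = 78.91°  ·
  (2,4): δ = 20.97°  ✓
  (3,4): δ = 122.05°  ·
antipodal pairs: 1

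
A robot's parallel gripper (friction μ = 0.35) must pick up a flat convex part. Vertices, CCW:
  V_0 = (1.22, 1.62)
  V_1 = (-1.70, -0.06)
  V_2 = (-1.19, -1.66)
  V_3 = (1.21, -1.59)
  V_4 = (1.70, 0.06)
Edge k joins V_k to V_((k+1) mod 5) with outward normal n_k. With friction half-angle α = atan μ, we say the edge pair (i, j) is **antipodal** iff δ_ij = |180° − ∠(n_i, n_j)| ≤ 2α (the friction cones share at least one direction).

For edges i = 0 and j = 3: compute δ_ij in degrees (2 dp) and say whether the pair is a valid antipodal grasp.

α = atan 0.35 = 19.29°;  2α = 38.58°
edge 0: e_0 = (-2.92, -1.68);  n_0 = (-0.4987, +0.8668)
edge 3: e_3 = (+0.49, +1.65);  n_3 = (+0.9586, -0.2847)
∠(n_0, n_3) = 136.45°
δ = |180° − 136.45°| = 43.55°
43.55° > 2α = 38.58°  →  invalid

δ = 43.55°, invalid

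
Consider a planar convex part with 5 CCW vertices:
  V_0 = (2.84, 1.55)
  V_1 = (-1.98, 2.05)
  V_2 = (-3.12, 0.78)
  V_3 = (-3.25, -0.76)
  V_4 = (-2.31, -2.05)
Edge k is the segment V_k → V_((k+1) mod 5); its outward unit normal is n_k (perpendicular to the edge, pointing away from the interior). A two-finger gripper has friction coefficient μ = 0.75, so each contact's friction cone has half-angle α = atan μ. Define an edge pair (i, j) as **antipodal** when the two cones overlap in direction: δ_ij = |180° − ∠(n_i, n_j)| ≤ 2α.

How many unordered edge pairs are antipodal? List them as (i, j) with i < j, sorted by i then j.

α = atan 0.75 = 36.87°;  2α = 73.74°
n_0 = (+0.1032, +0.9947)
n_1 = (-0.7442, +0.6680)
n_2 = (-0.9965, +0.0841)
n_3 = (-0.8082, -0.5889)
n_4 = (+0.5729, -0.8196)
  (0,1): δ = 125.99°  ·
  (0,2): δ = 88.90°  ·
  (0,3): δ = 48.00°  ✓
  (0,4): δ = 40.88°  ✓
  (1,2): δ = 142.91°  ·
  (1,3): δ = 102.01°  ·
  (1,4): δ = 13.13°  ✓
  (2,3): δ = 139.09°  ·
  (2,4): δ = 50.22°  ✓
  (3,4): δ = 91.13°  ·
antipodal pairs: 4

count = 4; pairs: (0,3), (0,4), (1,4), (2,4)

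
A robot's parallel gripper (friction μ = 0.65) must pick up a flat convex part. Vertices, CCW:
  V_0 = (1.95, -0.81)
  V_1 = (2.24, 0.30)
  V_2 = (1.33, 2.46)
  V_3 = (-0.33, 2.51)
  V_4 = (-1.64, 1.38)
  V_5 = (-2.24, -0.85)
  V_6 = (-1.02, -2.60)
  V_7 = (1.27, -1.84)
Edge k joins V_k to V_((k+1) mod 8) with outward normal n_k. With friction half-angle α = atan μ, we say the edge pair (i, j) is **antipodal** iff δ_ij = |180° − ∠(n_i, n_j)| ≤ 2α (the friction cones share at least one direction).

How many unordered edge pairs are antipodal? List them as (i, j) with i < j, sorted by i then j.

count = 12; pairs: (0,3), (0,4), (0,5), (1,4), (1,5), (2,5), (2,6), (2,7), (3,6), (3,7), (4,6), (4,7)

α = atan 0.65 = 33.02°;  2α = 66.05°
n_0 = (+0.9675, -0.2528)
n_1 = (+0.9216, +0.3882)
n_2 = (+0.0301, +0.9995)
n_3 = (-0.6532, +0.7572)
n_4 = (-0.9657, +0.2598)
n_5 = (-0.8203, -0.5719)
n_6 = (+0.3150, -0.9491)
n_7 = (+0.8345, -0.5510)
  (0,1): δ = 142.51°  ·
  (0,2): δ = 77.08°  ·
  (0,3): δ = 34.58°  ✓
  (0,4): δ = 0.42°  ✓
  (0,5): δ = 49.52°  ✓
  (0,6): δ = 123.00°  ·
  (0,7): δ = 161.21°  ·
  (1,2): δ = 114.57°  ·
  (1,3): δ = 72.06°  ·
  (1,4): δ = 37.90°  ✓
  (1,5): δ = 12.04°  ✓
  (1,6): δ = 85.51°  ·
  (1,7): δ = 123.72°  ·
  (2,3): δ = 137.49°  ·
  (2,4): δ = 103.33°  ·
  (2,5): δ = 53.39°  ✓
  (2,6): δ = 20.09°  ✓
  (2,7): δ = 58.29°  ✓
  (3,4): δ = 145.84°  ·
  (3,5): δ = 95.90°  ·
  (3,6): δ = 22.42°  ✓
  (3,7): δ = 15.79°  ✓
  (4,5): δ = 130.06°  ·
  (4,6): δ = 56.58°  ✓
  (4,7): δ = 18.37°  ✓
  (5,6): δ = 106.52°  ·
  (5,7): δ = 68.31°  ·
  (6,7): δ = 141.79°  ·
antipodal pairs: 12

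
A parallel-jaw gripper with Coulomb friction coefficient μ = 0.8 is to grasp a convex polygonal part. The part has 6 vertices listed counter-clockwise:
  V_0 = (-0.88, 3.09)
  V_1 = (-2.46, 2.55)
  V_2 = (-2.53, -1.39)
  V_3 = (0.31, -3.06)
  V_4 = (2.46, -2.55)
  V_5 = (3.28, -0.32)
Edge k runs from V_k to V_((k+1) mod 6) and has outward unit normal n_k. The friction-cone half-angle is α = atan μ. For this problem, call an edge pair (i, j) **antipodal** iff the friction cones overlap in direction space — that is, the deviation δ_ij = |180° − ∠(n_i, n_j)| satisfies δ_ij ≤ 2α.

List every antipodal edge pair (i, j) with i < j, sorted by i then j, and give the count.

count = 8; pairs: (0,2), (0,3), (0,4), (1,3), (1,4), (1,5), (2,5), (3,5)

α = atan 0.8 = 38.66°;  2α = 77.32°
n_0 = (-0.3234, +0.9463)
n_1 = (-0.9998, +0.0178)
n_2 = (-0.5069, -0.8620)
n_3 = (+0.2308, -0.9730)
n_4 = (+0.9386, -0.3451)
n_5 = (+0.6339, +0.7734)
  (0,1): δ = 109.89°  ·
  (0,2): δ = 49.33°  ✓
  (0,3): δ = 5.52°  ✓
  (0,4): δ = 50.94°  ✓
  (0,5): δ = 121.79°  ·
  (1,2): δ = 119.44°  ·
  (1,3): δ = 75.64°  ✓
  (1,4): δ = 19.17°  ✓
  (1,5): δ = 51.68°  ✓
  (2,3): δ = 136.20°  ·
  (2,4): δ = 79.73°  ·
  (2,5): δ = 8.89°  ✓
  (3,4): δ = 123.53°  ·
  (3,5): δ = 52.69°  ✓
  (4,5): δ = 109.15°  ·
antipodal pairs: 8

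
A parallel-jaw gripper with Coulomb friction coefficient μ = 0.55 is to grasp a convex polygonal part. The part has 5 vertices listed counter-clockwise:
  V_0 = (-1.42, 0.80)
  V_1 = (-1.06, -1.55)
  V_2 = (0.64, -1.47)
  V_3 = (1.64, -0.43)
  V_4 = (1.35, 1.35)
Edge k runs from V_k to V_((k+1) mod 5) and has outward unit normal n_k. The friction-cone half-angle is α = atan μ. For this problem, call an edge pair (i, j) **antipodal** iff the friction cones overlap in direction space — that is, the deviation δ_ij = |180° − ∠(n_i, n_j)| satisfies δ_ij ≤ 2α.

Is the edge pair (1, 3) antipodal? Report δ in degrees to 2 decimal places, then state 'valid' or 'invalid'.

α = atan 0.55 = 28.81°;  2α = 57.62°
edge 1: e_1 = (+1.70, +0.08);  n_1 = (+0.0470, -0.9989)
edge 3: e_3 = (-0.29, +1.78);  n_3 = (+0.9870, +0.1608)
∠(n_1, n_3) = 96.56°
δ = |180° − 96.56°| = 83.44°
83.44° > 2α = 57.62°  →  invalid

δ = 83.44°, invalid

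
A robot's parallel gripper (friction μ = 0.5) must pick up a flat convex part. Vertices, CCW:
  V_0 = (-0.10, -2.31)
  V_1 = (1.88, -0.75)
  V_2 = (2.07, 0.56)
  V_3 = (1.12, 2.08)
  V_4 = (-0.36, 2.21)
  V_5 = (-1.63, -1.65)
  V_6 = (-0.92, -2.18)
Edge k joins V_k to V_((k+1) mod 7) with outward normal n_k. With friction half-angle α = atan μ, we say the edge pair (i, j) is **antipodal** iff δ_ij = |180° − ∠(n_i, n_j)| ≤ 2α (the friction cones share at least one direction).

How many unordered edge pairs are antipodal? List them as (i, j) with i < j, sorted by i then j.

count = 8; pairs: (0,3), (0,4), (1,4), (2,4), (2,5), (2,6), (3,5), (3,6)

α = atan 0.5 = 26.57°;  2α = 53.13°
n_0 = (+0.6189, -0.7855)
n_1 = (+0.9896, -0.1435)
n_2 = (+0.8480, +0.5300)
n_3 = (+0.0875, +0.9962)
n_4 = (-0.9499, +0.3125)
n_5 = (-0.5982, -0.8014)
n_6 = (-0.1566, -0.9877)
  (0,1): δ = 136.49°  ·
  (0,2): δ = 96.23°  ·
  (0,3): δ = 43.25°  ✓
  (0,4): δ = 33.55°  ✓
  (0,5): δ = 105.03°  ·
  (0,6): δ = 132.76°  ·
  (1,2): δ = 139.74°  ·
  (1,3): δ = 86.77°  ·
  (1,4): δ = 9.96°  ✓
  (1,5): δ = 61.51°  ·
  (1,6): δ = 89.24°  ·
  (2,3): δ = 127.03°  ·
  (2,4): δ = 50.22°  ✓
  (2,5): δ = 21.25°  ✓
  (2,6): δ = 48.99°  ✓
  (3,4): δ = 103.19°  ·
  (3,5): δ = 31.72°  ✓
  (3,6): δ = 3.99°  ✓
  (4,5): δ = 108.53°  ·
  (4,6): δ = 80.80°  ·
  (5,6): δ = 152.27°  ·
antipodal pairs: 8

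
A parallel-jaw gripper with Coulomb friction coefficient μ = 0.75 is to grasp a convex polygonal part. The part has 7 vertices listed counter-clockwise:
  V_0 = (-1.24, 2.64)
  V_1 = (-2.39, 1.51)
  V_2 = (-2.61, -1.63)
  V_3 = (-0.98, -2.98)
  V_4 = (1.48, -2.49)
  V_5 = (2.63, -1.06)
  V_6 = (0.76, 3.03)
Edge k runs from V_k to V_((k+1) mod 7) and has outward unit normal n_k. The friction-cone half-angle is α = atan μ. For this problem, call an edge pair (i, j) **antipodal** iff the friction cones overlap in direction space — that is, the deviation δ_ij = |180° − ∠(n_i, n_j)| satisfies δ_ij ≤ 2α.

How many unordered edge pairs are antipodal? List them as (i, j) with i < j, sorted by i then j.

α = atan 0.75 = 36.87°;  2α = 73.74°
n_0 = (-0.7009, +0.7133)
n_1 = (-0.9976, +0.0699)
n_2 = (-0.6379, -0.7702)
n_3 = (+0.1953, -0.9807)
n_4 = (+0.7793, -0.6267)
n_5 = (+0.9095, +0.4158)
n_6 = (-0.1914, +0.9815)
  (0,1): δ = 138.51°  ·
  (0,2): δ = 84.13°  ·
  (0,3): δ = 33.23°  ✓
  (0,4): δ = 6.70°  ✓
  (0,5): δ = 70.07°  ✓
  (0,6): δ = 146.54°  ·
  (1,2): δ = 125.62°  ·
  (1,3): δ = 74.73°  ·
  (1,4): δ = 34.80°  ✓
  (1,5): δ = 28.58°  ✓
  (1,6): δ = 105.04°  ·
  (2,3): δ = 129.10°  ·
  (2,4): δ = 89.17°  ·
  (2,5): δ = 25.80°  ✓
  (2,6): δ = 50.67°  ✓
  (3,4): δ = 140.07°  ·
  (3,5): δ = 76.69°  ·
  (3,6): δ = 0.23°  ✓
  (4,5): δ = 116.62°  ·
  (4,6): δ = 40.16°  ✓
  (5,6): δ = 103.54°  ·
antipodal pairs: 9

count = 9; pairs: (0,3), (0,4), (0,5), (1,4), (1,5), (2,5), (2,6), (3,6), (4,6)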